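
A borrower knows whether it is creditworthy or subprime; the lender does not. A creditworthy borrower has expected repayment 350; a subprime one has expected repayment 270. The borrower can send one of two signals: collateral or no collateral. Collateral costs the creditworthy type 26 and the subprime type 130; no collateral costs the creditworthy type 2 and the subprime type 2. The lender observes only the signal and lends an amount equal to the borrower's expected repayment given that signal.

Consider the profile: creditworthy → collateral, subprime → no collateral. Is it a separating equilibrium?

If types separate, collateral earns payment 350 and no collateral earns 270.
Creditworthy: collateral gives 350 − 26 = 324; no collateral gives 270 − 2 = 268. No deviation. ✓
Subprime: no collateral gives 270 − 2 = 268; collateral gives 350 − 130 = 220. No deviation. ✓
Both incentive constraints hold.

Yes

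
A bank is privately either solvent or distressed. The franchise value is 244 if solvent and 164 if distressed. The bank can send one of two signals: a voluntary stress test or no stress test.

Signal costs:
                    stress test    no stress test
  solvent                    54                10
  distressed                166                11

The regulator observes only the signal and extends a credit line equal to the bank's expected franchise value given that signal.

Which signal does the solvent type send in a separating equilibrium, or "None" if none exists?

stress test

Try solvent → stress test, distressed → no stress test:
  Under separation the regulator infers type exactly: stress test → solvent (pays 244), no stress test → distressed (pays 164).
  Solvent: stress test gives 244 − 54 = 190; no stress test gives 164 − 10 = 154. No deviation. ✓
  Distressed: no stress test gives 164 − 11 = 153; stress test gives 244 − 166 = 78. No deviation. ✓
Both hold — the solvent type sends stress test.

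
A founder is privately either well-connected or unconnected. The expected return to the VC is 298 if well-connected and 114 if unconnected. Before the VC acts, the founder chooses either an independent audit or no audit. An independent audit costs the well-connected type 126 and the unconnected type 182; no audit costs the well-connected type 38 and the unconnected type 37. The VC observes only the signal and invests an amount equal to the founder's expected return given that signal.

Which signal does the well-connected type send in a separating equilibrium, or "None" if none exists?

Try well-connected → audit, unconnected → no audit:
  If types separate, audit earns payment 298 and no audit earns 114.
  Well-connected: audit gives 298 − 126 = 172; no audit gives 114 − 38 = 76. No deviation. ✓
  Unconnected: no audit gives 114 − 37 = 77; audit gives 298 − 182 = 116. Would deviate. ✗
Try well-connected → no audit, unconnected → audit:
  If types separate, no audit earns payment 298 and audit earns 114.
  Well-connected: no audit gives 298 − 38 = 260; audit gives 114 − 126 = -12. No deviation. ✓
  Unconnected: audit gives 114 − 182 = -68; no audit gives 298 − 37 = 261. Would deviate. ✗
Neither assignment is incentive-compatible.

None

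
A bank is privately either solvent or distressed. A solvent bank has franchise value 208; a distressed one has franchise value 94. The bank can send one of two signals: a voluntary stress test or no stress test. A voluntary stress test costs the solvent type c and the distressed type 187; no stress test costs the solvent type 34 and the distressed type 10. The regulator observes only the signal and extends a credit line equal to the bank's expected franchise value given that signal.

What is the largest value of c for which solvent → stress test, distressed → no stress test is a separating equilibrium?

Under separation: stress test → solvent (pays 208); no stress test → distressed (pays 94).
Distressed: 94 − 10 = 84 ≥ 208 − 187 = 21. Holds regardless of c. ✓
Solvent: 208 − c ≥ 94 − 34, so c ≤ 208 − 60 = 148.

148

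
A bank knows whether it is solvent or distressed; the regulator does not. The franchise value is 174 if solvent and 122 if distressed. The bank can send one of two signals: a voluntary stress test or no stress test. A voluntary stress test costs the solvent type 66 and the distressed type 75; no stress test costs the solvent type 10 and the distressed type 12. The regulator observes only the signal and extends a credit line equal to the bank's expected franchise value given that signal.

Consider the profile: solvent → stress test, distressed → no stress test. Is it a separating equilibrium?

If types separate, stress test earns payment 174 and no stress test earns 122.
Solvent: stress test gives 174 − 66 = 108; no stress test gives 122 − 10 = 112. Would deviate. ✗
Distressed: no stress test gives 122 − 12 = 110; stress test gives 174 − 75 = 99. No deviation. ✓

No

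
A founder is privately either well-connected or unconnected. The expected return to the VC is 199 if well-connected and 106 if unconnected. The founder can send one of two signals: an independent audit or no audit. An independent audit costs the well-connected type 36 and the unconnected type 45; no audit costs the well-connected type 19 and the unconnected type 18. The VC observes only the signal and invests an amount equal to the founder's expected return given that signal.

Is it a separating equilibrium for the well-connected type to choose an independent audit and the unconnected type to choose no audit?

No

If types separate, audit earns payment 199 and no audit earns 106.
Well-connected: audit gives 199 − 36 = 163; no audit gives 106 − 19 = 87. No deviation. ✓
Unconnected: no audit gives 106 − 18 = 88; audit gives 199 − 45 = 154. Would deviate. ✗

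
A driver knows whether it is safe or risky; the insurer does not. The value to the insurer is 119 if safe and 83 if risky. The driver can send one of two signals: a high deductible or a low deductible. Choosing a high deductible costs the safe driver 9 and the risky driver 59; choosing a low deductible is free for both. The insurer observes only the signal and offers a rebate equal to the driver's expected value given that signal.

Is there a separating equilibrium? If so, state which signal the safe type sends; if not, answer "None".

high deductible

Try safe → high deductible, risky → low deductible:
  Under separation the insurer infers type exactly: high deductible → safe (pays 119), low deductible → risky (pays 83).
  Safe: high deductible gives 119 − 9 = 110; low deductible gives 83 − 0 = 83. No deviation. ✓
  Risky: low deductible gives 83 − 0 = 83; high deductible gives 119 − 59 = 60. No deviation. ✓
Both hold — the safe type sends high deductible.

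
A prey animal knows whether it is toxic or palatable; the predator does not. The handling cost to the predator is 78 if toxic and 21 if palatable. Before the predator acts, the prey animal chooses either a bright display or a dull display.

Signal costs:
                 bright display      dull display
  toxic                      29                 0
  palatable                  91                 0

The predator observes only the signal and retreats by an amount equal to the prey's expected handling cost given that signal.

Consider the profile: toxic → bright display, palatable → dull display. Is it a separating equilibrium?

Yes

If types separate, bright display earns payment 78 and dull display earns 21.
Toxic: bright display gives 78 − 29 = 49; dull display gives 21 − 0 = 21. No deviation. ✓
Palatable: dull display gives 21 − 0 = 21; bright display gives 78 − 91 = -13. No deviation. ✓
Neither type gains from mimicking the other.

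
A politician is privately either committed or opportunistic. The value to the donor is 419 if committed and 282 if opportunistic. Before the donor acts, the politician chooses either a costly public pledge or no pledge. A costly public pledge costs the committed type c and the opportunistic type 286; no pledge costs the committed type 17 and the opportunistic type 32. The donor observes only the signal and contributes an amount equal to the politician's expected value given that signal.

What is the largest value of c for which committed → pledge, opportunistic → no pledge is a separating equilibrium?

Under separation: pledge → committed (pays 419); no pledge → opportunistic (pays 282).
Opportunistic: 282 − 32 = 250 ≥ 419 − 286 = 133. Holds regardless of c. ✓
Committed: 419 − c ≥ 282 − 17, so c ≤ 419 − 265 = 154.

154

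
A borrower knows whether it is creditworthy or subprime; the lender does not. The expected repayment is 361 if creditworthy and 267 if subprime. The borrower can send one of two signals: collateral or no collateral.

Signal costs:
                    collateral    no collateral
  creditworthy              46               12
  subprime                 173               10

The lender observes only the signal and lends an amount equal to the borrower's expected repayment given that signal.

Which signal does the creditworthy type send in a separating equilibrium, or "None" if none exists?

collateral

Try creditworthy → collateral, subprime → no collateral:
  If types separate, collateral earns payment 361 and no collateral earns 267.
  Creditworthy: collateral gives 361 − 46 = 315; no collateral gives 267 − 12 = 255. No deviation. ✓
  Subprime: no collateral gives 267 − 10 = 257; collateral gives 361 − 173 = 188. No deviation. ✓
Both hold — the creditworthy type sends collateral.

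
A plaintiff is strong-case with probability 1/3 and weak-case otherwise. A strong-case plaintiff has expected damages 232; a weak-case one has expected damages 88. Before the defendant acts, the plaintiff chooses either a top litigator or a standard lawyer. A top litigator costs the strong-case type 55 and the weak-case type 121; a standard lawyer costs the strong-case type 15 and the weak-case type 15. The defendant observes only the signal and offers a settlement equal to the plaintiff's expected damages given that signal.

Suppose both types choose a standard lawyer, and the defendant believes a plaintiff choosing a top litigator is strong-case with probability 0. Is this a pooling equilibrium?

Yes

On the equilibrium path (standard lawyer) the defendant holds the prior 1/3 and pays 1/3·232 + 2/3·88 = 136. Off-path (top litigator) belief 0 gives 0·232 + 1·88 = 88.
Strong-case: standard lawyer gives 136 − 15 = 121; top litigator gives 88 − 55 = 33. Stays. ✓
Weak-case: standard lawyer gives 136 − 15 = 121; top litigator gives 88 − 121 = -33. Stays. ✓
Beliefs are Bayes-consistent on-path and both types best-respond.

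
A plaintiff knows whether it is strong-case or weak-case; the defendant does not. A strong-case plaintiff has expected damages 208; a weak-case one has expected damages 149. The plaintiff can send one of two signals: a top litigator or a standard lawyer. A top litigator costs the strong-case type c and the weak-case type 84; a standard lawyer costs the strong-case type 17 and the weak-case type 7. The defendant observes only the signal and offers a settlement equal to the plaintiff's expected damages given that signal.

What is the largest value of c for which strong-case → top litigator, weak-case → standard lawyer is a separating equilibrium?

Under separation: top litigator → strong-case (pays 208); standard lawyer → weak-case (pays 149).
Weak-case: 149 − 7 = 142 ≥ 208 − 84 = 124. Holds regardless of c. ✓
Strong-case: 208 − c ≥ 149 − 17, so c ≤ 208 − 132 = 76.

76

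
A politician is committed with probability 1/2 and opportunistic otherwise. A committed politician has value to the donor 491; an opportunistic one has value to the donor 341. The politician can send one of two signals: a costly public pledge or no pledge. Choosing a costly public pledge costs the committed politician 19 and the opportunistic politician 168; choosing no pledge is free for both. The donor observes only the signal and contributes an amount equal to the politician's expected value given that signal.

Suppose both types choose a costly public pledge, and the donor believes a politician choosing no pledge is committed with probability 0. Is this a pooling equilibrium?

No

On the equilibrium path (pledge) the donor holds the prior 1/2 and pays 1/2·491 + 1/2·341 = 416. Off-path (no pledge) belief 0 gives 0·491 + 1·341 = 341.
Committed: pledge gives 416 − 19 = 397; no pledge gives 341 − 0 = 341. Stays. ✓
Opportunistic: pledge gives 416 − 168 = 248; no pledge gives 341 − 0 = 341. Deviates. ✗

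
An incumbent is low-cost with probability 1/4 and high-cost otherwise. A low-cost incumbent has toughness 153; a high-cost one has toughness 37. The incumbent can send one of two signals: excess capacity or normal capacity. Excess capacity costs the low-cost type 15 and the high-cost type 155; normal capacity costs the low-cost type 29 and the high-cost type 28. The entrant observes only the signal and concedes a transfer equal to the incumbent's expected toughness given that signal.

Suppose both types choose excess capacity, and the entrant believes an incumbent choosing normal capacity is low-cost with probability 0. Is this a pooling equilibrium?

On the equilibrium path (excess capacity) the entrant holds the prior 1/4 and pays 1/4·153 + 3/4·37 = 66. Off-path (normal capacity) belief 0 gives 0·153 + 1·37 = 37.
Low-cost: excess capacity gives 66 − 15 = 51; normal capacity gives 37 − 29 = 8. Stays. ✓
High-cost: excess capacity gives 66 − 155 = -89; normal capacity gives 37 − 28 = 9. Deviates. ✗

No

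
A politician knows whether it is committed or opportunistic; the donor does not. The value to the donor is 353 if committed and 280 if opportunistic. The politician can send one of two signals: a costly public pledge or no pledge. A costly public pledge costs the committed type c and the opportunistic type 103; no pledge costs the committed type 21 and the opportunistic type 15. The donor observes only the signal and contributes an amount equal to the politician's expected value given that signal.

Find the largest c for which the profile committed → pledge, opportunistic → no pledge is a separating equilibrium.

Under separation: pledge → committed (pays 353); no pledge → opportunistic (pays 280).
Opportunistic: 280 − 15 = 265 ≥ 353 − 103 = 250. Holds regardless of c. ✓
Committed: 353 − c ≥ 280 − 21, so c ≤ 353 − 259 = 94.

94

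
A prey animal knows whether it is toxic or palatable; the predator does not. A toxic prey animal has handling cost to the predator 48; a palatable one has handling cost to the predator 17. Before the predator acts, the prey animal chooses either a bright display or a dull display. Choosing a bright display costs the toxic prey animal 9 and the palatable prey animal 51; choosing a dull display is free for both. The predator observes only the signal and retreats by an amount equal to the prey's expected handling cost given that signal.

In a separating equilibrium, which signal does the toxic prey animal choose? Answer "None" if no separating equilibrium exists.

Try toxic → bright display, palatable → dull display:
  If types separate, bright display earns payment 48 and dull display earns 17.
  Toxic: bright display gives 48 − 9 = 39; dull display gives 17 − 0 = 17. No deviation. ✓
  Palatable: dull display gives 17 − 0 = 17; bright display gives 48 − 51 = -3. No deviation. ✓
Both hold — the toxic type sends bright display.

bright display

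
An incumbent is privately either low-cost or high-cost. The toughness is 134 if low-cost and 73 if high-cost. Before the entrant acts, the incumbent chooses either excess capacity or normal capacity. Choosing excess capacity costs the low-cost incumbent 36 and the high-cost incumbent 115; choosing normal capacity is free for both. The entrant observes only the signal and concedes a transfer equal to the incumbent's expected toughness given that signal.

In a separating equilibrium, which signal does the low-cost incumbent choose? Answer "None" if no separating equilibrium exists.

Try low-cost → excess capacity, high-cost → normal capacity:
  If types separate, excess capacity earns payment 134 and normal capacity earns 73.
  Low-cost: excess capacity gives 134 − 36 = 98; normal capacity gives 73 − 0 = 73. No deviation. ✓
  High-cost: normal capacity gives 73 − 0 = 73; excess capacity gives 134 − 115 = 19. No deviation. ✓
Both hold — the low-cost type sends excess capacity.

excess capacity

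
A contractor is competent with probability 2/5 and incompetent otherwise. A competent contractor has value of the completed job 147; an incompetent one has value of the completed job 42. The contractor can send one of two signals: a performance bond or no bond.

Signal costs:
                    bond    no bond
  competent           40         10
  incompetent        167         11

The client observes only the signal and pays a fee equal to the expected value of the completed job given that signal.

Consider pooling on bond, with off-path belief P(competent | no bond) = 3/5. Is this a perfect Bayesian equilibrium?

No

At the pooled signal (bond) the client holds the prior 2/5 and pays 2/5·147 + 3/5·42 = 84. Off-path (no bond) belief 3/5 gives 3/5·147 + 2/5·42 = 105.
Competent: bond gives 84 − 40 = 44; no bond gives 105 − 10 = 95. Deviates. ✗
Incompetent: bond gives 84 − 167 = -83; no bond gives 105 − 11 = 94. Deviates. ✗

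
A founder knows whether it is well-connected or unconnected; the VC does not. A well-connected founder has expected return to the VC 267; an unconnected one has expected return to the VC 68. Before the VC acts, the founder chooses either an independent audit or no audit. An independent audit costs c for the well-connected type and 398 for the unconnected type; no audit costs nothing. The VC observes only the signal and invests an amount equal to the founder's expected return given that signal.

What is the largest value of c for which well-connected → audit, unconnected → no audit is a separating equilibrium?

Under separation: audit → well-connected (pays 267); no audit → unconnected (pays 68).
Unconnected: 68 − 0 = 68 ≥ 267 − 398 = -131. Holds regardless of c. ✓
Well-connected: 267 − c ≥ 68 − 0, so c ≤ 267 − 68 = 199.

199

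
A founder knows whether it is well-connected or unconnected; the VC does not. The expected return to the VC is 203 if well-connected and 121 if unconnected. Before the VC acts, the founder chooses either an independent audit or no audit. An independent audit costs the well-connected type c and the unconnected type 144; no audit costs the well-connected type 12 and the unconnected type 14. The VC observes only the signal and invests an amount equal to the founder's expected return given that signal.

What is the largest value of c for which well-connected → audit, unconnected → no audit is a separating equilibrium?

Under separation: audit → well-connected (pays 203); no audit → unconnected (pays 121).
Unconnected: 121 − 14 = 107 ≥ 203 − 144 = 59. Holds regardless of c. ✓
Well-connected: 203 − c ≥ 121 − 12, so c ≤ 203 − 109 = 94.

94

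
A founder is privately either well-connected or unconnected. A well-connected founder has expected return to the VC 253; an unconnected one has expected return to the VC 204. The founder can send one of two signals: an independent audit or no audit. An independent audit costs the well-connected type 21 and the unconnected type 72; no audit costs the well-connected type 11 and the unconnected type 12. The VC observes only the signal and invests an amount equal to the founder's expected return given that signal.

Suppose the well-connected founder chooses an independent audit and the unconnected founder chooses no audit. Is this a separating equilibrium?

Yes

Under separation the VC infers type exactly: audit → well-connected (pays 253), no audit → unconnected (pays 204).
Well-connected: audit gives 253 − 21 = 232; no audit gives 204 − 11 = 193. No deviation. ✓
Unconnected: no audit gives 204 − 12 = 192; audit gives 253 − 72 = 181. No deviation. ✓
Both incentive constraints hold.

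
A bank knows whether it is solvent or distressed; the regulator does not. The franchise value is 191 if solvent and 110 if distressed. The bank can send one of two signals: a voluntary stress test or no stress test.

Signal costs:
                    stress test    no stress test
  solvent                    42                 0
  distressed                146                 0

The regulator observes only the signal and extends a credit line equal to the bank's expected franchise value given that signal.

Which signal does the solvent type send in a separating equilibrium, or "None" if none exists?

stress test

Try solvent → stress test, distressed → no stress test:
  If types separate, stress test earns payment 191 and no stress test earns 110.
  Solvent: stress test gives 191 − 42 = 149; no stress test gives 110 − 0 = 110. No deviation. ✓
  Distressed: no stress test gives 110 − 0 = 110; stress test gives 191 − 146 = 45. No deviation. ✓
Both hold — the solvent type sends stress test.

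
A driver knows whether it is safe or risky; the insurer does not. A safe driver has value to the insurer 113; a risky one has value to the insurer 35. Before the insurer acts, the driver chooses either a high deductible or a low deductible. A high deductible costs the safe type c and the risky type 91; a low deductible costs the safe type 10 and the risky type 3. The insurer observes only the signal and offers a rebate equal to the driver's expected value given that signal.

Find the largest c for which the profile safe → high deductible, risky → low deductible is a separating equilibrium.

88

Under separation: high deductible → safe (pays 113); low deductible → risky (pays 35).
Risky: 35 − 3 = 32 ≥ 113 − 91 = 22. Holds regardless of c. ✓
Safe: 113 − c ≥ 35 − 10, so c ≤ 113 − 25 = 88.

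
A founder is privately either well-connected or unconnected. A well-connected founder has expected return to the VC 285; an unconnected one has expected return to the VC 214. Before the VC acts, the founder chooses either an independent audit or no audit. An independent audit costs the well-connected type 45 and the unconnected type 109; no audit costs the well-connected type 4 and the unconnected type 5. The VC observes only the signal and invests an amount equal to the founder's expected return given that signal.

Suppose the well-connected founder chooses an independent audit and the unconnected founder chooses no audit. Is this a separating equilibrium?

Yes

If types separate, audit earns payment 285 and no audit earns 214.
Well-connected: audit gives 285 − 45 = 240; no audit gives 214 − 4 = 210. No deviation. ✓
Unconnected: no audit gives 214 − 5 = 209; audit gives 285 − 109 = 176. No deviation. ✓
Both incentive constraints hold.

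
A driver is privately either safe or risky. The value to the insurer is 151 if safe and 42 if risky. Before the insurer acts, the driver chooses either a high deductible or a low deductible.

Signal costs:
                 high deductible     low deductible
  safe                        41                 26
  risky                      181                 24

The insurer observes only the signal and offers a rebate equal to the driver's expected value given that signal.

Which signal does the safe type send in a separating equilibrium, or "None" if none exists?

Try safe → high deductible, risky → low deductible:
  If types separate, high deductible earns payment 151 and low deductible earns 42.
  Safe: high deductible gives 151 − 41 = 110; low deductible gives 42 − 26 = 16. No deviation. ✓
  Risky: low deductible gives 42 − 24 = 18; high deductible gives 151 − 181 = -30. No deviation. ✓
Both hold — the safe type sends high deductible.

high deductible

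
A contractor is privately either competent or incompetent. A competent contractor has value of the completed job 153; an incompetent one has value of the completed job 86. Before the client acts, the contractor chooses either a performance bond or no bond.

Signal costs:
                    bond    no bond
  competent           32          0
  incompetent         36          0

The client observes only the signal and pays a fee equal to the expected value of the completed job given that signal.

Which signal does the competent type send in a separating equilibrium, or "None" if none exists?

Try competent → bond, incompetent → no bond:
  If types separate, bond earns payment 153 and no bond earns 86.
  Competent: bond gives 153 − 32 = 121; no bond gives 86 − 0 = 86. No deviation. ✓
  Incompetent: no bond gives 86 − 0 = 86; bond gives 153 − 36 = 117. Would deviate. ✗
Try competent → no bond, incompetent → bond:
  If types separate, no bond earns payment 153 and bond earns 86.
  Competent: no bond gives 153 − 0 = 153; bond gives 86 − 32 = 54. No deviation. ✓
  Incompetent: bond gives 86 − 36 = 50; no bond gives 153 − 0 = 153. Would deviate. ✗
Neither assignment is incentive-compatible.

None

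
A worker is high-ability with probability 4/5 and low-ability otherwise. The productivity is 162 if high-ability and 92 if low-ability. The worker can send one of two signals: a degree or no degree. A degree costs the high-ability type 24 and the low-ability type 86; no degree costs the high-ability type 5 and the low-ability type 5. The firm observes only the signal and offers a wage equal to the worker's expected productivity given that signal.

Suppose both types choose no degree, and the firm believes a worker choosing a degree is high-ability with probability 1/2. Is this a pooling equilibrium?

At the pooled signal (no degree) the firm holds the prior 4/5 and pays 4/5·162 + 1/5·92 = 148. Off-path (degree) belief 1/2 gives 1/2·162 + 1/2·92 = 127.
High-ability: no degree gives 148 − 5 = 143; degree gives 127 − 24 = 103. Stays. ✓
Low-ability: no degree gives 148 − 5 = 143; degree gives 127 − 86 = 41. Stays. ✓

Yes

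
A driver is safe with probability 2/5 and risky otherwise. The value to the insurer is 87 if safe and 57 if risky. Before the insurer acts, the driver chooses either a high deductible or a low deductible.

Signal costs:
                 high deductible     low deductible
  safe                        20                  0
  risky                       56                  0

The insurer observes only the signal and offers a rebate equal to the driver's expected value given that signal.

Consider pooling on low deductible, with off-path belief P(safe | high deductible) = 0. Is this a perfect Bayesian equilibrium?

On the equilibrium path (low deductible) the insurer holds the prior 2/5 and pays 2/5·87 + 3/5·57 = 69. Off-path (high deductible) belief 0 gives 0·87 + 1·57 = 57.
Safe: low deductible gives 69 − 0 = 69; high deductible gives 57 − 20 = 37. Stays. ✓
Risky: low deductible gives 69 − 0 = 69; high deductible gives 57 − 56 = 1. Stays. ✓
Beliefs are Bayes-consistent on-path and both types best-respond.

Yes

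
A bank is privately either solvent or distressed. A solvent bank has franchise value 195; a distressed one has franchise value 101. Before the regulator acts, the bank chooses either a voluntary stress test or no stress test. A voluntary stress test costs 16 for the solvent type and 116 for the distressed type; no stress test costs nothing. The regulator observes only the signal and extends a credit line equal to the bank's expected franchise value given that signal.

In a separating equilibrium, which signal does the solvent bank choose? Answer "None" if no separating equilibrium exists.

stress test

Try solvent → stress test, distressed → no stress test:
  Under separation the regulator infers type exactly: stress test → solvent (pays 195), no stress test → distressed (pays 101).
  Solvent: stress test gives 195 − 16 = 179; no stress test gives 101 − 0 = 101. No deviation. ✓
  Distressed: no stress test gives 101 − 0 = 101; stress test gives 195 − 116 = 79. No deviation. ✓
Both hold — the solvent type sends stress test.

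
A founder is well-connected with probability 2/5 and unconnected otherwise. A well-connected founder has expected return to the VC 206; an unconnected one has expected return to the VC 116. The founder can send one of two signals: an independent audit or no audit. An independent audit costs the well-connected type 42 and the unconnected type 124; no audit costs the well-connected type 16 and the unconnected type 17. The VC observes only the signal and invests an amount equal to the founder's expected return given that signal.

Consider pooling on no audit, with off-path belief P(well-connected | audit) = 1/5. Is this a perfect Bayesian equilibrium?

At the pooled signal (no audit) the VC holds the prior 2/5 and pays 2/5·206 + 3/5·116 = 152. Off-path (audit) belief 1/5 gives 1/5·206 + 4/5·116 = 134.
Well-connected: no audit gives 152 − 16 = 136; audit gives 134 − 42 = 92. Stays. ✓
Unconnected: no audit gives 152 − 17 = 135; audit gives 134 − 124 = 10. Stays. ✓

Yes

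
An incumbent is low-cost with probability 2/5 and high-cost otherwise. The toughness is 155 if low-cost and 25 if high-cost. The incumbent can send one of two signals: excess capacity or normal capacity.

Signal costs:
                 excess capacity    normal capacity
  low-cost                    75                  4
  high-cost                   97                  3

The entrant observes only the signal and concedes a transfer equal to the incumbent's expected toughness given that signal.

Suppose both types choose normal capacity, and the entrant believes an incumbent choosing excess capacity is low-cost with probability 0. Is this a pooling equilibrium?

Yes

At the pooled signal (normal capacity) the entrant holds the prior 2/5 and pays 2/5·155 + 3/5·25 = 77. Off-path (excess capacity) belief 0 gives 0·155 + 1·25 = 25.
Low-cost: normal capacity gives 77 − 4 = 73; excess capacity gives 25 − 75 = -50. Stays. ✓
High-cost: normal capacity gives 77 − 3 = 74; excess capacity gives 25 − 97 = -72. Stays. ✓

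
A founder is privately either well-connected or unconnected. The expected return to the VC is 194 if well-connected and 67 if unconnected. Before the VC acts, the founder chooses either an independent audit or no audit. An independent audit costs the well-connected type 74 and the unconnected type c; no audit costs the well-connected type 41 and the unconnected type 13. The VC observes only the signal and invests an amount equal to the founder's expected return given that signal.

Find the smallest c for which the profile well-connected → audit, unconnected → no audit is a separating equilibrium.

140

Under separation: audit → well-connected (pays 194); no audit → unconnected (pays 67).
Well-connected: 194 − 74 = 120 ≥ 67 − 41 = 26. Holds regardless of c. ✓
Unconnected: 67 − 13 ≥ 194 − c, so c ≥ 194 − 54 = 140.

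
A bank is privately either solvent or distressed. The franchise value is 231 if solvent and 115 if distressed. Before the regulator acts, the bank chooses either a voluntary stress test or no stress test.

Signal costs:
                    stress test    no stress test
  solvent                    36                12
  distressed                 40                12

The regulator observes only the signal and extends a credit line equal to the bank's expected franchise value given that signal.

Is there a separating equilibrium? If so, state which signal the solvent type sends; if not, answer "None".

None

Try solvent → stress test, distressed → no stress test:
  Under separation the regulator infers type exactly: stress test → solvent (pays 231), no stress test → distressed (pays 115).
  Solvent: stress test gives 231 − 36 = 195; no stress test gives 115 − 12 = 103. No deviation. ✓
  Distressed: no stress test gives 115 − 12 = 103; stress test gives 231 − 40 = 191. Would deviate. ✗
Try solvent → no stress test, distressed → stress test:
  Under separation the regulator infers type exactly: no stress test → solvent (pays 231), stress test → distressed (pays 115).
  Solvent: no stress test gives 231 − 12 = 219; stress test gives 115 − 36 = 79. No deviation. ✓
  Distressed: stress test gives 115 − 40 = 75; no stress test gives 231 − 12 = 219. Would deviate. ✗
Neither assignment is incentive-compatible.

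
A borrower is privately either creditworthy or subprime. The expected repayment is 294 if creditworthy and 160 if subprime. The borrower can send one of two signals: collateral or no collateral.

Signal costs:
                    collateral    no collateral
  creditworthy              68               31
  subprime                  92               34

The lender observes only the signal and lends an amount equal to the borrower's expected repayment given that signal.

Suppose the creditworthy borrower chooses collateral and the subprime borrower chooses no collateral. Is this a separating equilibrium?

If types separate, collateral earns payment 294 and no collateral earns 160.
Creditworthy: collateral gives 294 − 68 = 226; no collateral gives 160 − 31 = 129. No deviation. ✓
Subprime: no collateral gives 160 − 34 = 126; collateral gives 294 − 92 = 202. Would deviate. ✗

No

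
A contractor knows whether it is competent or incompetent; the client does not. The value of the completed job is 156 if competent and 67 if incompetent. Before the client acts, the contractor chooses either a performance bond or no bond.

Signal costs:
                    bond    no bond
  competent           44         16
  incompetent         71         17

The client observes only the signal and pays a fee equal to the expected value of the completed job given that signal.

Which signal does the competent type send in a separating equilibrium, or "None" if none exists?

Try competent → bond, incompetent → no bond:
  Under separation the client infers type exactly: bond → competent (pays 156), no bond → incompetent (pays 67).
  Competent: bond gives 156 − 44 = 112; no bond gives 67 − 16 = 51. No deviation. ✓
  Incompetent: no bond gives 67 − 17 = 50; bond gives 156 − 71 = 85. Would deviate. ✗
Try competent → no bond, incompetent → bond:
  Under separation the client infers type exactly: no bond → competent (pays 156), bond → incompetent (pays 67).
  Competent: no bond gives 156 − 16 = 140; bond gives 67 − 44 = 23. No deviation. ✓
  Incompetent: bond gives 67 − 71 = -4; no bond gives 156 − 17 = 139. Would deviate. ✗
Neither assignment is incentive-compatible.

None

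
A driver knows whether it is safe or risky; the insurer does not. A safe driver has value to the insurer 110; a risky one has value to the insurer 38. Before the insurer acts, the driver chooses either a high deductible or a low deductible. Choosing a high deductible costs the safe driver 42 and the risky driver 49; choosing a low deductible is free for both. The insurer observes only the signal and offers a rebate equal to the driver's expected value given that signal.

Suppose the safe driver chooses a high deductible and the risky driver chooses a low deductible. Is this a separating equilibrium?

If types separate, high deductible earns payment 110 and low deductible earns 38.
Safe: high deductible gives 110 − 42 = 68; low deductible gives 38 − 0 = 38. No deviation. ✓
Risky: low deductible gives 38 − 0 = 38; high deductible gives 110 − 49 = 61. Would deviate. ✗

No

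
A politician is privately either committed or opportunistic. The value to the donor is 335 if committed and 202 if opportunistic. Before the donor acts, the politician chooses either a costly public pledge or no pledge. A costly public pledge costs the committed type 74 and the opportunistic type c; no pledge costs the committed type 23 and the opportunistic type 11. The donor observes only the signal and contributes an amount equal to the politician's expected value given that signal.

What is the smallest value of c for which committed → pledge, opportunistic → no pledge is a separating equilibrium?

Under separation: pledge → committed (pays 335); no pledge → opportunistic (pays 202).
Committed: 335 − 74 = 261 ≥ 202 − 23 = 179. Holds regardless of c. ✓
Opportunistic: 202 − 11 ≥ 335 − c, so c ≥ 335 − 191 = 144.

144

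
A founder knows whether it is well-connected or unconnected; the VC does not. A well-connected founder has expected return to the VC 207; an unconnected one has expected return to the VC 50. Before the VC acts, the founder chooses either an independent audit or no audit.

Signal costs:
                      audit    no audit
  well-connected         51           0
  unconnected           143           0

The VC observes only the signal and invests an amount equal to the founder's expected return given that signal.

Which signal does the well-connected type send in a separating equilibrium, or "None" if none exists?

None

Try well-connected → audit, unconnected → no audit:
  If types separate, audit earns payment 207 and no audit earns 50.
  Well-connected: audit gives 207 − 51 = 156; no audit gives 50 − 0 = 50. No deviation. ✓
  Unconnected: no audit gives 50 − 0 = 50; audit gives 207 − 143 = 64. Would deviate. ✗
Try well-connected → no audit, unconnected → audit:
  If types separate, no audit earns payment 207 and audit earns 50.
  Well-connected: no audit gives 207 − 0 = 207; audit gives 50 − 51 = -1. No deviation. ✓
  Unconnected: audit gives 50 − 143 = -93; no audit gives 207 − 0 = 207. Would deviate. ✗
Neither assignment is incentive-compatible.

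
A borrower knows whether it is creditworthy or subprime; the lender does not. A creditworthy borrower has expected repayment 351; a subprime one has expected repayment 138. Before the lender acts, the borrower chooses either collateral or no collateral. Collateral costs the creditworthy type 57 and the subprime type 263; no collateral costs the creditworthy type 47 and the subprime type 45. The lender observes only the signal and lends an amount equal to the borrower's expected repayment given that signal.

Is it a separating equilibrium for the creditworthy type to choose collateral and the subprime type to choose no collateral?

Yes

Under separation the lender infers type exactly: collateral → creditworthy (pays 351), no collateral → subprime (pays 138).
Creditworthy: collateral gives 351 − 57 = 294; no collateral gives 138 − 47 = 91. No deviation. ✓
Subprime: no collateral gives 138 − 45 = 93; collateral gives 351 − 263 = 88. No deviation. ✓
Neither type gains from mimicking the other.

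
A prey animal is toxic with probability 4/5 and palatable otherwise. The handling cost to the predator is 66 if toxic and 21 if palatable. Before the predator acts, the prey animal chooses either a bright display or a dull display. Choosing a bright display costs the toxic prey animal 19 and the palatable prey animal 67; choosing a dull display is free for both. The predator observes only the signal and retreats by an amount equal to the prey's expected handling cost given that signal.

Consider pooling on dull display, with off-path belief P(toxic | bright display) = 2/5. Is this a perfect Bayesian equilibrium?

Yes

At the pooled signal (dull display) the predator holds the prior 4/5 and pays 4/5·66 + 1/5·21 = 57. Off-path (bright display) belief 2/5 gives 2/5·66 + 3/5·21 = 39.
Toxic: dull display gives 57 − 0 = 57; bright display gives 39 − 19 = 20. Stays. ✓
Palatable: dull display gives 57 − 0 = 57; bright display gives 39 − 67 = -28. Stays. ✓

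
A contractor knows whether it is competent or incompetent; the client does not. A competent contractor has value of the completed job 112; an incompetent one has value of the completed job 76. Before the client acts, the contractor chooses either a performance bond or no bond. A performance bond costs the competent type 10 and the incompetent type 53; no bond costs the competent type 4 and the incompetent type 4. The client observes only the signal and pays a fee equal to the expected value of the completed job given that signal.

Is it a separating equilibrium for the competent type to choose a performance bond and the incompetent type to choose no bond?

Yes

If types separate, bond earns payment 112 and no bond earns 76.
Competent: bond gives 112 − 10 = 102; no bond gives 76 − 4 = 72. No deviation. ✓
Incompetent: no bond gives 76 − 4 = 72; bond gives 112 − 53 = 59. No deviation. ✓
Neither type gains from mimicking the other.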